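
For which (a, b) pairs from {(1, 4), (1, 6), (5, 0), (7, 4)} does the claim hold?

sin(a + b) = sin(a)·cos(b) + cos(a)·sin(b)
All pairs

Testing each pair:
(1, 4): LHS = sin(5) ≈ -0.9589, RHS = sin(1)·cos(4) + sin(4)·cos(1) ≈ -0.9589 → holds
(1, 6): LHS = sin(7) ≈ 0.657, RHS = sin(6)·cos(1) + sin(1)·cos(6) ≈ 0.657 → holds
(5, 0): LHS = sin(5) ≈ -0.9589, RHS = sin(5) ≈ -0.9589 → holds
(7, 4): LHS = sin(11) ≈ -1, RHS = sin(4)·cos(7) + sin(7)·cos(4) ≈ -1 → holds

Every pair satisfies the claim.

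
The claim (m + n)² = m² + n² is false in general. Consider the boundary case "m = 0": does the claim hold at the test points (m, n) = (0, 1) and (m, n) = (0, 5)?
At (0, 1): LHS = 1, RHS = 1 → equal
At (0, 5): LHS = 25, RHS = 25 → equal

So the claim does hold at both of these boundary points, even though it is not an identity.

Answer: Yes, holds at both test points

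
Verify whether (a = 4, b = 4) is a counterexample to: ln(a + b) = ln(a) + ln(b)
Substituting a = 4, b = 4:
LHS = ln(4 + 4) = ln(8) ≈ 2.079
RHS = ln(4) + ln(4) = 2·ln(4) ≈ 2.773

Since LHS ≠ RHS, this pair disproves the claim.

Answer: Yes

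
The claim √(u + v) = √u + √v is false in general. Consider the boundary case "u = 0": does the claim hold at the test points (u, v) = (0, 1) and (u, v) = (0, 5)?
At (0, 1): LHS = 1, RHS = 1 → equal
At (0, 5): LHS = √(5) ≈ 2.236, RHS = √(5) ≈ 2.236 → equal

So the claim does hold at both of these boundary points, even though it is not an identity.

Answer: Yes, holds at both test points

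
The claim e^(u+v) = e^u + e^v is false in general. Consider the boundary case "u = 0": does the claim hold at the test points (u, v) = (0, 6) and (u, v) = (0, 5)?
No, fails at both test points

At (0, 6): LHS = e^6 ≈ 403.4 ≠ RHS = 1 + e^6 ≈ 404.4
At (0, 5): LHS = e^5 ≈ 148.4 ≠ RHS = 1 + e^5 ≈ 149.4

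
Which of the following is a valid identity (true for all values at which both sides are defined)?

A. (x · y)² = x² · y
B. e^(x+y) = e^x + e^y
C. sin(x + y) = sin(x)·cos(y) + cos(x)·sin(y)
A: fails at (4, 5) — LHS = 400, RHS = 80.
B: fails at (3, 3) — LHS = e^6 ≈ 403.4, RHS = 2·e^3 ≈ 40.17.
C: holds — e.g. at (3, 5), both sides equal sin(8) ≈ 0.9894.

Answer: C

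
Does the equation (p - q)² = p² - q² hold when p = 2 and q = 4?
Fails

Substituting p = 2, q = 4:

LHS = (2 - 4)² = 4
RHS = 2² - 4² = -12

LHS ≠ RHS, so the equation does not hold at this point.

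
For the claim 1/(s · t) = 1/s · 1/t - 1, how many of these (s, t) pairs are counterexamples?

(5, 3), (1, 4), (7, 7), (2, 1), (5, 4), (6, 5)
6

Testing each pair:
(5, 3): LHS = 1/15, RHS = -14/15 → counterexample
(1, 4): LHS = 1/4, RHS = -3/4 → counterexample
(7, 7): LHS = 1/49, RHS = -48/49 → counterexample
(2, 1): LHS = 1/2, RHS = -1/2 → counterexample
(5, 4): LHS = 1/20, RHS = -19/20 → counterexample
(6, 5): LHS = 1/30, RHS = -29/30 → counterexample

That makes 6 counterexamples.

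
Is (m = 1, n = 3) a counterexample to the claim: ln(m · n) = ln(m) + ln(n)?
No

Substituting m = 1, n = 3:
LHS = ln(1 · 3) = ln(3) ≈ 1.099
RHS = ln(1) + ln(3) = ln(3) ≈ 1.099

The sides agree, so this pair does not disprove the claim.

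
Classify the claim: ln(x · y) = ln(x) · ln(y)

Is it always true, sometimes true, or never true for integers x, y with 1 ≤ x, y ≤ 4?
It holds at (x, y) = (1, 1) (both sides equal 0), but fails at (x, y) = (2, 4) (LHS = ln(8) ≈ 2.079, RHS = ln(2)·ln(4) ≈ 0.9609).

Answer: Sometimes true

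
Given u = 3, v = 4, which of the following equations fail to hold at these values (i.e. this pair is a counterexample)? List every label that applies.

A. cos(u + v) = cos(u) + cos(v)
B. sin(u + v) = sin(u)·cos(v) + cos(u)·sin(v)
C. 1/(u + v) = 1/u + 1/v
Evaluating each claim at the given values:
A. LHS = cos(7) ≈ 0.7539, RHS = cos(3) + cos(4) ≈ -1.644 → fails here (LHS ≠ RHS)
B. LHS = sin(7) ≈ 0.657, RHS = sin(3)·cos(4) + sin(4)·cos(3) ≈ 0.657 → holds here (LHS = RHS)
C. LHS = 1/7, RHS = 7/12 → fails here (LHS ≠ RHS)

Answer: A, C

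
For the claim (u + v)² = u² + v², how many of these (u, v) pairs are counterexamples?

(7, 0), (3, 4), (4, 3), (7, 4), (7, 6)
4

Testing each pair:
(7, 0): LHS = 49, RHS = 49 → satisfies claim
(3, 4): LHS = 49, RHS = 25 → counterexample
(4, 3): LHS = 49, RHS = 25 → counterexample
(7, 4): LHS = 121, RHS = 65 → counterexample
(7, 6): LHS = 169, RHS = 85 → counterexample

That makes 4 counterexamples.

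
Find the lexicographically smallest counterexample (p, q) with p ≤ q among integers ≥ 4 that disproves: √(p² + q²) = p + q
(p, q) = (4, 4)

Substituting (4, 4) into the claim:
LHS = √(4² + 4²) = 4·√(2) ≈ 5.657
RHS = 4 + 4 = 8

Since LHS ≠ RHS, this pair disproves the claim, and no lexicographically smaller pair (p ≤ q, integers ≥ 4) does.

For instance (6, 7) is also a counterexample (LHS = √(85) ≈ 9.22, RHS = 13), but it's lexicographically larger.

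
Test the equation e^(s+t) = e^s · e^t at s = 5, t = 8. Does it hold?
Substituting s = 5, t = 8:

LHS = e^(5+8) = e^13 ≈ 442413.4
RHS = e^5 · e^8 = e^13 ≈ 442413.4

LHS = RHS, so the equation holds at this point.

Answer: Holds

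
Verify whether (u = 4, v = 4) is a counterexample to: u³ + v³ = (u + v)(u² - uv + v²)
Substituting u = 4, v = 4:
LHS = 4³ + 4³ = 128
RHS = (4 + 4)(4² - 4·4 + 4²) = 128

The sides agree, so this pair does not disprove the claim.

Answer: No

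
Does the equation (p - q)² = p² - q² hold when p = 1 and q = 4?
Substituting p = 1, q = 4:

LHS = (1 - 4)² = 9
RHS = 1² - 4² = -15

LHS ≠ RHS, so the equation does not hold at this point.

Answer: Fails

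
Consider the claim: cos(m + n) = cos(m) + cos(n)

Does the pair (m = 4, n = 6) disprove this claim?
Yes

Substituting m = 4, n = 6:
LHS = cos(4 + 6) = cos(10) ≈ -0.8391
RHS = cos(4) + cos(6) ≈ 0.3065

Since LHS ≠ RHS, this pair disproves the claim.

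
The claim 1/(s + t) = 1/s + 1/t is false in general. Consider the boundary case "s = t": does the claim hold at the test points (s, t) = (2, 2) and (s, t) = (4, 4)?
No, fails at both test points

At (2, 2): LHS = 1/4 ≠ RHS = 1
At (4, 4): LHS = 1/8 ≠ RHS = 1/2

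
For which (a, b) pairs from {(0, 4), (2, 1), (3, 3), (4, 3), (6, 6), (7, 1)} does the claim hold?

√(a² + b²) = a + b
(0, 4)

Testing each pair:
(0, 4): LHS = 4, RHS = 4 → holds
(2, 1): LHS = √(5) ≈ 2.236, RHS = 3 → fails
(3, 3): LHS = 3·√(2) ≈ 4.243, RHS = 6 → fails
(4, 3): LHS = 5, RHS = 7 → fails
(6, 6): LHS = 6·√(2) ≈ 8.485, RHS = 12 → fails
(7, 1): LHS = 5·√(2) ≈ 7.071, RHS = 8 → fails

1 of 6 pairs satisfies the claim.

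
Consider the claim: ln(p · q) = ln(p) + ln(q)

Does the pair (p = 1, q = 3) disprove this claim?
Substituting p = 1, q = 3:
LHS = ln(1 · 3) = ln(3) ≈ 1.099
RHS = ln(1) + ln(3) = ln(3) ≈ 1.099

The sides agree, so this pair does not disprove the claim.

Answer: No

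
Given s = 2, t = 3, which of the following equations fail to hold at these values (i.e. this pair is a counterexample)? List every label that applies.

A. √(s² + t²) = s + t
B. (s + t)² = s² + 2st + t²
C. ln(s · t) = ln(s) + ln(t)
Evaluating each claim at the given values:
A. LHS = √(13) ≈ 3.606, RHS = 5 → fails here (LHS ≠ RHS)
B. LHS = 25, RHS = 25 → holds here (LHS = RHS)
C. LHS = ln(6) ≈ 1.792, RHS = ln(2) + ln(3) ≈ 1.792 → holds here (LHS = RHS)

Answer: A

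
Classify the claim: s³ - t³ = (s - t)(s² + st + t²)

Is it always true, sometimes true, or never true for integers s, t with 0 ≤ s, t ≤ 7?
The identity holds for every pair in the range. For instance at (s, t) = (0, 6): both sides equal -216.

Answer: Always true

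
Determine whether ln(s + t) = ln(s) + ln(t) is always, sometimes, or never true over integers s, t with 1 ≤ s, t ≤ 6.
It holds at (s, t) = (2, 2) (both sides equal ln(4) ≈ 1.386), but fails at (s, t) = (2, 3) (LHS = ln(5) ≈ 1.609, RHS = ln(2) + ln(3) ≈ 1.792).

Answer: Sometimes true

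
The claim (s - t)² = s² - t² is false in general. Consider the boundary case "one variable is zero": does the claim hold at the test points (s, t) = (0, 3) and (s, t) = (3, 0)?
Only at (3, 0)

At (0, 3): LHS = 9 ≠ RHS = -9
At (3, 0): LHS = 9, RHS = 9 → equal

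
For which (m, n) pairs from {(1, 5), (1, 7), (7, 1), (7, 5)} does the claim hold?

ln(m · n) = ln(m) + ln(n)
All pairs

Testing each pair:
(1, 5): LHS = ln(5) ≈ 1.609, RHS = ln(5) ≈ 1.609 → holds
(1, 7): LHS = ln(7) ≈ 1.946, RHS = ln(7) ≈ 1.946 → holds
(7, 1): LHS = ln(7) ≈ 1.946, RHS = ln(7) ≈ 1.946 → holds
(7, 5): LHS = ln(35) ≈ 3.555, RHS = ln(5) + ln(7) ≈ 3.555 → holds

Every pair satisfies the claim.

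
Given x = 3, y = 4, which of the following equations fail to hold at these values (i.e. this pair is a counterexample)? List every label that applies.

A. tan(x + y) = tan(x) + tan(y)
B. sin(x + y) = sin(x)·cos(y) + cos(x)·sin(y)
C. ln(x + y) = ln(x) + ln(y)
Evaluating each claim at the given values:
A. LHS = tan(7) ≈ 0.8714, RHS = tan(3) + tan(4) ≈ 1.015 → fails here (LHS ≠ RHS)
B. LHS = sin(7) ≈ 0.657, RHS = sin(3)·cos(4) + sin(4)·cos(3) ≈ 0.657 → holds here (LHS = RHS)
C. LHS = ln(7) ≈ 1.946, RHS = ln(3) + ln(4) ≈ 2.485 → fails here (LHS ≠ RHS)

Answer: A, C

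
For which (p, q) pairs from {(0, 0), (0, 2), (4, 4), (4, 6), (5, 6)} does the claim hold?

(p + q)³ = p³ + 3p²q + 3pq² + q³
All pairs

Testing each pair:
(0, 0): LHS = 0, RHS = 0 → holds
(0, 2): LHS = 8, RHS = 8 → holds
(4, 4): LHS = 512, RHS = 512 → holds
(4, 6): LHS = 1000, RHS = 1000 → holds
(5, 6): LHS = 1331, RHS = 1331 → holds

Every pair satisfies the claim.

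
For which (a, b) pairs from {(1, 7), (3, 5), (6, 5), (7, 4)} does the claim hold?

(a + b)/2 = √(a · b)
None

Testing each pair:
(1, 7): LHS = 4, RHS = √(7) ≈ 2.646 → fails
(3, 5): LHS = 4, RHS = √(15) ≈ 3.873 → fails
(6, 5): LHS = 11/2, RHS = √(30) ≈ 5.477 → fails
(7, 4): LHS = 11/2, RHS = 2·√(7) ≈ 5.292 → fails

No pair satisfies the claim.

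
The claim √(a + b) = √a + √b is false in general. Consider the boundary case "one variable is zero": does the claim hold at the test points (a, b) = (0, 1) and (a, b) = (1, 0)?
At (0, 1): LHS = 1, RHS = 1 → equal
At (1, 0): LHS = 1, RHS = 1 → equal

So the claim does hold at both of these boundary points, even though it is not an identity.

Answer: Yes, holds at both test points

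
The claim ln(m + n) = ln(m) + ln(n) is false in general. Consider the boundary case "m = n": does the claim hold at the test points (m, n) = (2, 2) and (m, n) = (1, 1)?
Only at (2, 2)

At (2, 2): LHS = ln(4) ≈ 1.386, RHS = 2·ln(2) ≈ 1.386 → equal
At (1, 1): LHS = ln(2) ≈ 0.6931 ≠ RHS = 0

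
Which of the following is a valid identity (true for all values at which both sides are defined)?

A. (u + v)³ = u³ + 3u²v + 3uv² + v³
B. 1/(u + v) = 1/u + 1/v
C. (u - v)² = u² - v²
A

A: holds — e.g. at (4, 4), both sides equal 512.
B: fails at (3, 4) — LHS = 1/7, RHS = 7/12.
C: fails at (2, 4) — LHS = 4, RHS = -12.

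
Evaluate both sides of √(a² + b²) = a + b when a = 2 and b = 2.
LHS = √(2² + 2²) = 2·√(2) ≈ 2.828
RHS = 2 + 2 = 4

LHS ≠ RHS (they differ by about 1.172), so the equation does not hold here.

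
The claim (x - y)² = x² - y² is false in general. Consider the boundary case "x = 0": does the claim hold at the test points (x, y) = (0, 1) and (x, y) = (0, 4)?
No, fails at both test points

At (0, 1): LHS = 1 ≠ RHS = -1
At (0, 4): LHS = 16 ≠ RHS = -16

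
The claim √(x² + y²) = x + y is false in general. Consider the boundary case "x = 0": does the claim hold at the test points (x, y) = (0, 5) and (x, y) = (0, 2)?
At (0, 5): LHS = 5, RHS = 5 → equal
At (0, 2): LHS = 2, RHS = 2 → equal

So the claim does hold at both of these boundary points, even though it is not an identity.

Answer: Yes, holds at both test points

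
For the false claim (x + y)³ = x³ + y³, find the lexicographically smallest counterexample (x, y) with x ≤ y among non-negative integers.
Substituting (1, 1) into the claim:
LHS = (1 + 1)³ = 8
RHS = 1³ + 1³ = 2

Since LHS ≠ RHS, this pair disproves the claim, and no lexicographically smaller pair (x ≤ y, non-negative integers) does.

For instance (2, 6) is also a counterexample (LHS = 512, RHS = 224), but it's lexicographically larger.

Answer: (x, y) = (1, 1)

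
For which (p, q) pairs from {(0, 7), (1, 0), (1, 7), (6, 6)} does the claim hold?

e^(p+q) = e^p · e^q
Testing each pair:
(0, 7): LHS = e^7 ≈ 1097, RHS = e^7 ≈ 1097 → holds
(1, 0): LHS = e ≈ 2.718, RHS = e ≈ 2.718 → holds
(1, 7): LHS = e^8 ≈ 2981, RHS = e^8 ≈ 2981 → holds
(6, 6): LHS = e^12 ≈ 162754.8, RHS = e^12 ≈ 162754.8 → holds

Every pair satisfies the claim.

Answer: All pairs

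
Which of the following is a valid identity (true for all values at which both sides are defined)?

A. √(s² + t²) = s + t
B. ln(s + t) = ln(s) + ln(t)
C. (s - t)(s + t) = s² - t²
A: fails at (1, 3) — LHS = √(10) ≈ 3.162, RHS = 4.
B: fails at (4, 6) — LHS = ln(10) ≈ 2.303, RHS = ln(4) + ln(6) ≈ 3.178.
C: holds — e.g. at (0, 1), both sides equal -1.

Answer: C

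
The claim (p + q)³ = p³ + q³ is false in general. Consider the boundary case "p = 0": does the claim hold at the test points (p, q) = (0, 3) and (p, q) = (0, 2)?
Yes, holds at both test points

At (0, 3): LHS = 27, RHS = 27 → equal
At (0, 2): LHS = 8, RHS = 8 → equal

So the claim does hold at both of these boundary points, even though it is not an identity.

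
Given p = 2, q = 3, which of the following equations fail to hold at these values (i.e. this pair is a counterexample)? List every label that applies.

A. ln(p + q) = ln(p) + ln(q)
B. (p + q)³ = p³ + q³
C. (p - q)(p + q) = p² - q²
A, B

Evaluating each claim at the given values:
A. LHS = ln(5) ≈ 1.609, RHS = ln(2) + ln(3) ≈ 1.792 → fails here (LHS ≠ RHS)
B. LHS = 125, RHS = 35 → fails here (LHS ≠ RHS)
C. LHS = -5, RHS = -5 → holds here (LHS = RHS)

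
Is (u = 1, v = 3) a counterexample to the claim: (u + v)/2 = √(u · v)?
Substituting u = 1, v = 3:
LHS = (1 + 3)/2 = 2
RHS = √(1 · 3) = √(3) ≈ 1.732

Since LHS ≠ RHS, this pair disproves the claim.

Answer: Yes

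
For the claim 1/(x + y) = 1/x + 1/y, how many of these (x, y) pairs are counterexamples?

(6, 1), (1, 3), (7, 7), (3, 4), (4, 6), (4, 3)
Testing each pair:
(6, 1): LHS = 1/7, RHS = 7/6 → counterexample
(1, 3): LHS = 1/4, RHS = 4/3 → counterexample
(7, 7): LHS = 1/14, RHS = 2/7 → counterexample
(3, 4): LHS = 1/7, RHS = 7/12 → counterexample
(4, 6): LHS = 1/10, RHS = 5/12 → counterexample
(4, 3): LHS = 1/7, RHS = 7/12 → counterexample

That makes 6 counterexamples.

Answer: 6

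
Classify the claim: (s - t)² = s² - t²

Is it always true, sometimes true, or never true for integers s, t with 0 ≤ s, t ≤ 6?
Sometimes true

It holds at (s, t) = (3, 0) (both sides equal 9), but fails at (s, t) = (0, 1) (LHS = 1, RHS = -1).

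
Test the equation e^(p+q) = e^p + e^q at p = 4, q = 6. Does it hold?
Substituting p = 4, q = 6:

LHS = e^(4+6) = e^10 ≈ 22026.5
RHS = e^4 + e^6 ≈ 458

LHS ≠ RHS, so the equation does not hold at this point.

Answer: Fails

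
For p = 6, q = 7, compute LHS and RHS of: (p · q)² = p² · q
LHS = (6 · 7)² = 1764
RHS = 6² · 7 = 252

LHS ≠ RHS, so the equation does not hold here.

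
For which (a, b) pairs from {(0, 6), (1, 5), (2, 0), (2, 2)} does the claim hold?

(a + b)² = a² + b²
(0, 6), (2, 0)

Testing each pair:
(0, 6): LHS = 36, RHS = 36 → holds
(1, 5): LHS = 36, RHS = 26 → fails
(2, 0): LHS = 4, RHS = 4 → holds
(2, 2): LHS = 16, RHS = 8 → fails

2 of 4 pairs satisfy the claim.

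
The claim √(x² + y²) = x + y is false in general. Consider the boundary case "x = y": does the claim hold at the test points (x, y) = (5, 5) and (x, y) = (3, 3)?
No, fails at both test points

At (5, 5): LHS = 5·√(2) ≈ 7.071 ≠ RHS = 10
At (3, 3): LHS = 3·√(2) ≈ 4.243 ≠ RHS = 6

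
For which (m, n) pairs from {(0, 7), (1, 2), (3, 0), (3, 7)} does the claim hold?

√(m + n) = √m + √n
Testing each pair:
(0, 7): LHS = √(7) ≈ 2.646, RHS = √(7) ≈ 2.646 → holds
(1, 2): LHS = √(3) ≈ 1.732, RHS = 1 + √(2) ≈ 2.414 → fails
(3, 0): LHS = √(3) ≈ 1.732, RHS = √(3) ≈ 1.732 → holds
(3, 7): LHS = √(10) ≈ 3.162, RHS = √(3) + √(7) ≈ 4.378 → fails

2 of 4 pairs satisfy the claim.

Answer: (0, 7), (3, 0)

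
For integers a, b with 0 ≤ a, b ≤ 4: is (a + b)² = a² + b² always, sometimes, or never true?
It holds at (a, b) = (4, 0) (both sides equal 16), but fails at (a, b) = (4, 1) (LHS = 25, RHS = 17).

Answer: Sometimes true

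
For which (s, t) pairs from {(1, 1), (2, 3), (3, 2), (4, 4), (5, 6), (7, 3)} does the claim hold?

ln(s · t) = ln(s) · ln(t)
Testing each pair:
(1, 1): LHS = 0, RHS = 0 → holds
(2, 3): LHS = ln(6) ≈ 1.792, RHS = ln(2)·ln(3) ≈ 0.7615 → fails
(3, 2): LHS = ln(6) ≈ 1.792, RHS = ln(2)·ln(3) ≈ 0.7615 → fails
(4, 4): LHS = ln(16) ≈ 2.773, RHS = ln(4)² ≈ 1.922 → fails
(5, 6): LHS = ln(30) ≈ 3.401, RHS = ln(5)·ln(6) ≈ 2.884 → fails
(7, 3): LHS = ln(21) ≈ 3.045, RHS = ln(3)·ln(7) ≈ 2.138 → fails

1 of 6 pairs satisfies the claim.

Answer: (1, 1)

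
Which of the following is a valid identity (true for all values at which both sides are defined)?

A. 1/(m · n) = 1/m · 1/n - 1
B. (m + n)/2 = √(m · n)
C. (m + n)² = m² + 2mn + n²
C

A: fails at (2, 3) — LHS = 1/6, RHS = -5/6.
B: fails at (4, 6) — LHS = 5, RHS = 2·√(6) ≈ 4.899.
C: holds — e.g. at (6, 7), both sides equal 169.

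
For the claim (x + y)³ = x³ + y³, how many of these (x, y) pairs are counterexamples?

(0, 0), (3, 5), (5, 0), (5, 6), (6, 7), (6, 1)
4

Testing each pair:
(0, 0): LHS = 0, RHS = 0 → satisfies claim
(3, 5): LHS = 512, RHS = 152 → counterexample
(5, 0): LHS = 125, RHS = 125 → satisfies claim
(5, 6): LHS = 1331, RHS = 341 → counterexample
(6, 7): LHS = 2197, RHS = 559 → counterexample
(6, 1): LHS = 343, RHS = 217 → counterexample

That makes 4 counterexamples.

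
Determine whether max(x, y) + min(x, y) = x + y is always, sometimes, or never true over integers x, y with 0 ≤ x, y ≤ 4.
Always true

The identity holds for every pair in the range. For instance at (x, y) = (2, 3): both sides equal 5.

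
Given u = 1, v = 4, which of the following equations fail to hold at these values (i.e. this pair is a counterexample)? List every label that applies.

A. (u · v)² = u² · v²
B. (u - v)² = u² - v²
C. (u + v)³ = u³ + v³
B, C

Evaluating each claim at the given values:
A. LHS = 16, RHS = 16 → holds here (LHS = RHS)
B. LHS = 9, RHS = -15 → fails here (LHS ≠ RHS)
C. LHS = 125, RHS = 65 → fails here (LHS ≠ RHS)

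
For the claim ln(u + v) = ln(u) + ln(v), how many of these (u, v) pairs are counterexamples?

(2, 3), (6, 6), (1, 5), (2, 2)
3

Testing each pair:
(2, 3): LHS = ln(5) ≈ 1.609, RHS = ln(2) + ln(3) ≈ 1.792 → counterexample
(6, 6): LHS = ln(12) ≈ 2.485, RHS = 2·ln(6) ≈ 3.584 → counterexample
(1, 5): LHS = ln(6) ≈ 1.792, RHS = ln(5) ≈ 1.609 → counterexample
(2, 2): LHS = ln(4) ≈ 1.386, RHS = 2·ln(2) ≈ 1.386 → satisfies claim

That makes 3 counterexamples.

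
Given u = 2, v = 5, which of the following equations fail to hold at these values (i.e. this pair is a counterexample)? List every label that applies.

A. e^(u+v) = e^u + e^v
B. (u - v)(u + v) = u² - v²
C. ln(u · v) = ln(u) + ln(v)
A

Evaluating each claim at the given values:
A. LHS = e^7 ≈ 1097, RHS = e^2 + e^5 ≈ 155.8 → fails here (LHS ≠ RHS)
B. LHS = -21, RHS = -21 → holds here (LHS = RHS)
C. LHS = ln(10) ≈ 2.303, RHS = ln(2) + ln(5) ≈ 2.303 → holds here (LHS = RHS)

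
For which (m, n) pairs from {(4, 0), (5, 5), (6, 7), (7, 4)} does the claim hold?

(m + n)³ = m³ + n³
Testing each pair:
(4, 0): LHS = 64, RHS = 64 → holds
(5, 5): LHS = 1000, RHS = 250 → fails
(6, 7): LHS = 2197, RHS = 559 → fails
(7, 4): LHS = 1331, RHS = 407 → fails

1 of 4 pairs satisfies the claim.

Answer: (4, 0)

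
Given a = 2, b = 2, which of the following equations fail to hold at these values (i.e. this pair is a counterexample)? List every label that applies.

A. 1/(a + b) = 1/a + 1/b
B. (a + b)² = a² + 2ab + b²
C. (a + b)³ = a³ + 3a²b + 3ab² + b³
A

Evaluating each claim at the given values:
A. LHS = 1/4, RHS = 1 → fails here (LHS ≠ RHS)
B. LHS = 16, RHS = 16 → holds here (LHS = RHS)
C. LHS = 64, RHS = 64 → holds here (LHS = RHS)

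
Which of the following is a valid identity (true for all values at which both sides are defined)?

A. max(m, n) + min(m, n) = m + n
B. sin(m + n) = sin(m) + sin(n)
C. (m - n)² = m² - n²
A: holds — e.g. at (5, 8), both sides equal 13.
B: fails at (3, 3) — LHS = sin(6) ≈ -0.2794, RHS = 2·sin(3) ≈ 0.2822.
C: fails at (1, 4) — LHS = 9, RHS = -15.

Answer: A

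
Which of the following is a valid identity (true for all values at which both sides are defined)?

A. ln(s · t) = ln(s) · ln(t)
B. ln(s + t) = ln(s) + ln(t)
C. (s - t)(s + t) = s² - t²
A: fails at (5, 5) — LHS = ln(25) ≈ 3.219, RHS = ln(5)² ≈ 2.59.
B: fails at (2, 4) — LHS = ln(6) ≈ 1.792, RHS = ln(2) + ln(4) ≈ 2.079.
C: holds — e.g. at (3, 3), both sides equal 0.

Answer: C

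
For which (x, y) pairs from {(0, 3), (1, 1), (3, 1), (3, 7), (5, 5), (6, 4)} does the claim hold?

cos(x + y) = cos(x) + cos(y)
None

Testing each pair:
(0, 3): LHS = cos(3) ≈ -0.99, RHS = cos(3) + 1 ≈ 0.01001 → fails
(1, 1): LHS = cos(2) ≈ -0.4161, RHS = 2·cos(1) ≈ 1.081 → fails
(3, 1): LHS = cos(4) ≈ -0.6536, RHS = cos(3) + cos(1) ≈ -0.4497 → fails
(3, 7): LHS = cos(10) ≈ -0.8391, RHS = cos(3) + cos(7) ≈ -0.2361 → fails
(5, 5): LHS = cos(10) ≈ -0.8391, RHS = 2·cos(5) ≈ 0.5673 → fails
(6, 4): LHS = cos(10) ≈ -0.8391, RHS = cos(4) + cos(6) ≈ 0.3065 → fails

No pair satisfies the claim.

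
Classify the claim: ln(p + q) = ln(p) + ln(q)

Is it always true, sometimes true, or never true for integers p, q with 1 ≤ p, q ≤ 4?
Sometimes true

It holds at (p, q) = (2, 2) (both sides equal ln(4) ≈ 1.386), but fails at (p, q) = (3, 4) (LHS = ln(7) ≈ 1.946, RHS = ln(3) + ln(4) ≈ 2.485).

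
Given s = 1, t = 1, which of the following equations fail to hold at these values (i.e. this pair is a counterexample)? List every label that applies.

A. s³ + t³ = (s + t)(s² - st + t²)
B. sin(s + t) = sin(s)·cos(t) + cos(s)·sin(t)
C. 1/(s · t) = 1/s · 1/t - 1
Evaluating each claim at the given values:
A. LHS = 2, RHS = 2 → holds here (LHS = RHS)
B. LHS = sin(2) ≈ 0.9093, RHS = 2·sin(1)·cos(1) ≈ 0.9093 → holds here (LHS = RHS)
C. LHS = 1, RHS = 0 → fails here (LHS ≠ RHS)

Answer: C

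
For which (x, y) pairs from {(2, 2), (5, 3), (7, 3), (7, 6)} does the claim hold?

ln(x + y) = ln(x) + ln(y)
(2, 2)

Testing each pair:
(2, 2): LHS = ln(4) ≈ 1.386, RHS = 2·ln(2) ≈ 1.386 → holds
(5, 3): LHS = ln(8) ≈ 2.079, RHS = ln(3) + ln(5) ≈ 2.708 → fails
(7, 3): LHS = ln(10) ≈ 2.303, RHS = ln(3) + ln(7) ≈ 3.045 → fails
(7, 6): LHS = ln(13) ≈ 2.565, RHS = ln(6) + ln(7) ≈ 3.738 → fails

1 of 4 pairs satisfies the claim.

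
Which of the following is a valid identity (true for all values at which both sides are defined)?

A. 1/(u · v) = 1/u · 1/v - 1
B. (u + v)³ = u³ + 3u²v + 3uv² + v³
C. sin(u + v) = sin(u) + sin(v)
B

A: fails at (3, 3) — LHS = 1/9, RHS = -8/9.
B: holds — e.g. at (3, 5), both sides equal 512.
C: fails at (1, 1) — LHS = sin(2) ≈ 0.9093, RHS = 2·sin(1) ≈ 1.683.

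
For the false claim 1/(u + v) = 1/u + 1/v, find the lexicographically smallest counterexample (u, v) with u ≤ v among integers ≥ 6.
(u, v) = (6, 6)

Substituting (6, 6) into the claim:
LHS = 1/(6 + 6) = 1/12
RHS = 1/6 + 1/6 = 1/3

Since LHS ≠ RHS, this pair disproves the claim, and no lexicographically smaller pair (u ≤ v, integers ≥ 6) does.

For instance (9, 10) is also a counterexample (LHS = 1/19, RHS = 19/90), but it's lexicographically larger.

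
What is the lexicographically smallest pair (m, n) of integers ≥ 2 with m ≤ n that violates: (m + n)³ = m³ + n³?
Substituting (2, 2) into the claim:
LHS = (2 + 2)³ = 64
RHS = 2³ + 2³ = 16

Since LHS ≠ RHS, this pair disproves the claim, and no lexicographically smaller pair (m ≤ n, integers ≥ 2) does.

For instance (4, 7) is also a counterexample (LHS = 1331, RHS = 407), but it's lexicographically larger.

Answer: (m, n) = (2, 2)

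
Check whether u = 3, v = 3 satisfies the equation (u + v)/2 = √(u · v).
Substituting u = 3, v = 3:

LHS = (3 + 3)/2 = 3
RHS = √(3 · 3) = 3

LHS = RHS, so the equation holds at this point.

Answer: Holds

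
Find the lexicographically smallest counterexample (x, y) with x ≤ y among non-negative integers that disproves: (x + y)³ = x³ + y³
(x, y) = (1, 1)

At (0, 1): both sides equal 1, so it holds there.
At (0, 5): both sides equal 125, so it holds there.

Substituting (1, 1) into the claim:
LHS = (1 + 1)³ = 8
RHS = 1³ + 1³ = 2

Since LHS ≠ RHS, this pair disproves the claim, and no lexicographically smaller pair (x ≤ y, non-negative integers) does.

For instance (3, 3) is also a counterexample (LHS = 216, RHS = 54), but it's lexicographically larger.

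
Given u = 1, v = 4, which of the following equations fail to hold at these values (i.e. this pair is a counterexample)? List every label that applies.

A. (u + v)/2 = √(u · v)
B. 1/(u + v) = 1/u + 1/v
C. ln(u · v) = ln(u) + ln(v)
Evaluating each claim at the given values:
A. LHS = 5/2, RHS = 2 → fails here (LHS ≠ RHS)
B. LHS = 1/5, RHS = 5/4 → fails here (LHS ≠ RHS)
C. LHS = ln(4) ≈ 1.386, RHS = ln(4) ≈ 1.386 → holds here (LHS = RHS)

Answer: A, B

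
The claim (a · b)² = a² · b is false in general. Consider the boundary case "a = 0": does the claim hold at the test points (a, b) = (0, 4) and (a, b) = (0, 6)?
Yes, holds at both test points

At (0, 4): LHS = 0, RHS = 0 → equal
At (0, 6): LHS = 0, RHS = 0 → equal

So the claim does hold at both of these boundary points, even though it is not an identity.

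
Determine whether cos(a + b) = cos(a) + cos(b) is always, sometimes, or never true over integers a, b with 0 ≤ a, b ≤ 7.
The claim fails for every pair in the range. For instance at (a, b) = (6, 7): LHS = cos(13) ≈ 0.9074, RHS = cos(7) + cos(6) ≈ 1.714.

Answer: Never true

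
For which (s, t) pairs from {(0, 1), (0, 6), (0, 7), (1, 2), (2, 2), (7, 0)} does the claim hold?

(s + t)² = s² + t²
(0, 1), (0, 6), (0, 7), (7, 0)

Testing each pair:
(0, 1): LHS = 1, RHS = 1 → holds
(0, 6): LHS = 36, RHS = 36 → holds
(0, 7): LHS = 49, RHS = 49 → holds
(1, 2): LHS = 9, RHS = 5 → fails
(2, 2): LHS = 16, RHS = 8 → fails
(7, 0): LHS = 49, RHS = 49 → holds

4 of 6 pairs satisfy the claim.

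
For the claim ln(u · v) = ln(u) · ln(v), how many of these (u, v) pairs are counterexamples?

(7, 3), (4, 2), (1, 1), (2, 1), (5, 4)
Testing each pair:
(7, 3): LHS = ln(21) ≈ 3.045, RHS = ln(3)·ln(7) ≈ 2.138 → counterexample
(4, 2): LHS = ln(8) ≈ 2.079, RHS = ln(2)·ln(4) ≈ 0.9609 → counterexample
(1, 1): LHS = 0, RHS = 0 → satisfies claim
(2, 1): LHS = ln(2) ≈ 0.6931, RHS = 0 → counterexample
(5, 4): LHS = ln(20) ≈ 2.996, RHS = ln(4)·ln(5) ≈ 2.231 → counterexample

That makes 4 counterexamples.

Answer: 4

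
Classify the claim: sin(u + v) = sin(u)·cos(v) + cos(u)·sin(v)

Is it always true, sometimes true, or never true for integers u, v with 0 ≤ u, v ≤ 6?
The identity holds for every pair in the range. For instance at (u, v) = (4, 5): both sides equal sin(9) ≈ 0.4121.

Answer: Always true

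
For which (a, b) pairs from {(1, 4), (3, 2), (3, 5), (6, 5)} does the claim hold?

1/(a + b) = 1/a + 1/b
None

Testing each pair:
(1, 4): LHS = 1/5, RHS = 5/4 → fails
(3, 2): LHS = 1/5, RHS = 5/6 → fails
(3, 5): LHS = 1/8, RHS = 8/15 → fails
(6, 5): LHS = 1/11, RHS = 11/30 → fails

No pair satisfies the claim.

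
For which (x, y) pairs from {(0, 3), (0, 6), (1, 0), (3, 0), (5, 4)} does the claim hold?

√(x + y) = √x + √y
Testing each pair:
(0, 3): LHS = √(3) ≈ 1.732, RHS = √(3) ≈ 1.732 → holds
(0, 6): LHS = √(6) ≈ 2.449, RHS = √(6) ≈ 2.449 → holds
(1, 0): LHS = 1, RHS = 1 → holds
(3, 0): LHS = √(3) ≈ 1.732, RHS = √(3) ≈ 1.732 → holds
(5, 4): LHS = 3, RHS = 2 + √(5) ≈ 4.236 → fails

4 of 5 pairs satisfy the claim.

Answer: (0, 3), (0, 6), (1, 0), (3, 0)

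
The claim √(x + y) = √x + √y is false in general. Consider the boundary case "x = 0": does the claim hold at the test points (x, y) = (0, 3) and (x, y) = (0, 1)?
Yes, holds at both test points

At (0, 3): LHS = √(3) ≈ 1.732, RHS = √(3) ≈ 1.732 → equal
At (0, 1): LHS = 1, RHS = 1 → equal

So the claim does hold at both of these boundary points, even though it is not an identity.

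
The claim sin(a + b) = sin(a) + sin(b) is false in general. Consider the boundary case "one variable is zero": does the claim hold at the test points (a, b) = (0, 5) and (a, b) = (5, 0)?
At (0, 5): LHS = sin(5) ≈ -0.9589, RHS = sin(5) ≈ -0.9589 → equal
At (5, 0): LHS = sin(5) ≈ -0.9589, RHS = sin(5) ≈ -0.9589 → equal

So the claim does hold at both of these boundary points, even though it is not an identity.

Answer: Yes, holds at both test points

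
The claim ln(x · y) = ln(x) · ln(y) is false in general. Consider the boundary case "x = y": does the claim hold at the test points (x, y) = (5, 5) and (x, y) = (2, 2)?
At (5, 5): LHS = ln(25) ≈ 3.219 ≠ RHS = ln(5)² ≈ 2.59
At (2, 2): LHS = ln(4) ≈ 1.386 ≠ RHS = ln(2)² ≈ 0.4805

Answer: No, fails at both test points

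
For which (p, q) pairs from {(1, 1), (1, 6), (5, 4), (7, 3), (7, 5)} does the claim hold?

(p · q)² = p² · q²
All pairs

Testing each pair:
(1, 1): LHS = 1, RHS = 1 → holds
(1, 6): LHS = 36, RHS = 36 → holds
(5, 4): LHS = 400, RHS = 400 → holds
(7, 3): LHS = 441, RHS = 441 → holds
(7, 5): LHS = 1225, RHS = 1225 → holds

Every pair satisfies the claim.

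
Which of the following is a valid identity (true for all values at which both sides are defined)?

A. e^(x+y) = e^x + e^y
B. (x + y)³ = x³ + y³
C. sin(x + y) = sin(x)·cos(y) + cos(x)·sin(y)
C

A: fails at (1, 5) — LHS = e^6 ≈ 403.4, RHS = e + e^5 ≈ 151.1.
B: fails at (1, 2) — LHS = 27, RHS = 9.
C: holds — e.g. at (3, 4), both sides equal sin(7) ≈ 0.657.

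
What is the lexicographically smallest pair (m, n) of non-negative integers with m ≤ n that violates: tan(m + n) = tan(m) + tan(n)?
(m, n) = (1, 1)

At (0, 7): both sides equal tan(7) ≈ 0.8714, so it holds there.

Substituting (1, 1) into the claim:
LHS = tan(1 + 1) = tan(2) ≈ -2.185
RHS = tan(1) + tan(1) = 2·tan(1) ≈ 3.115

Since LHS ≠ RHS, this pair disproves the claim, and no lexicographically smaller pair (m ≤ n, non-negative integers) does.

For instance (5, 5) is also a counterexample (LHS = tan(10) ≈ 0.6484, RHS = 2·tan(5) ≈ -6.761), but it's lexicographically larger.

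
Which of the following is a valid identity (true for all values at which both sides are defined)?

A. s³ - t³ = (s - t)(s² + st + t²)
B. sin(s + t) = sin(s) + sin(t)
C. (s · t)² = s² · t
A: holds — e.g. at (1, 2), both sides equal -7.
B: fails at (2, 5) — LHS = sin(7) ≈ 0.657, RHS = sin(5) + sin(2) ≈ -0.04963.
C: fails at (1, 5) — LHS = 25, RHS = 5.

Answer: A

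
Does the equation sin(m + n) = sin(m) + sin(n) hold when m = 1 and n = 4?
Substituting m = 1, n = 4:

LHS = sin(1 + 4) = sin(5) ≈ -0.9589
RHS = sin(1) + sin(4) ≈ 0.08467

LHS ≠ RHS, so the equation does not hold at this point.

Answer: Fails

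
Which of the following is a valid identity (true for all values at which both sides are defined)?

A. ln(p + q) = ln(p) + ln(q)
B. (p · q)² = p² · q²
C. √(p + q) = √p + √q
B

A: fails at (1, 5) — LHS = ln(6) ≈ 1.792, RHS = ln(5) ≈ 1.609.
B: holds — e.g. at (6, 7), both sides equal 1764.
C: fails at (2, 5) — LHS = √(7) ≈ 2.646, RHS = √(2) + √(5) ≈ 3.65.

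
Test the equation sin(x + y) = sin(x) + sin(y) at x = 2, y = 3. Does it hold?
Substituting x = 2, y = 3:

LHS = sin(2 + 3) = sin(5) ≈ -0.9589
RHS = sin(2) + sin(3) ≈ 1.05

LHS ≠ RHS, so the equation does not hold at this point.

Answer: Fails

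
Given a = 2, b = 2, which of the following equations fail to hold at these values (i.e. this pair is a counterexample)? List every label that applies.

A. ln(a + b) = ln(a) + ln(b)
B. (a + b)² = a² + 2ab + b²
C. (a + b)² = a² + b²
Evaluating each claim at the given values:
A. LHS = ln(4) ≈ 1.386, RHS = 2·ln(2) ≈ 1.386 → holds here (LHS = RHS)
B. LHS = 16, RHS = 16 → holds here (LHS = RHS)
C. LHS = 16, RHS = 8 → fails here (LHS ≠ RHS)

Answer: C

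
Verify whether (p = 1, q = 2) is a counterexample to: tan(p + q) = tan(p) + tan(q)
Substituting p = 1, q = 2:
LHS = tan(1 + 2) = tan(3) ≈ -0.1425
RHS = tan(1) + tan(2) ≈ -0.6276

Since LHS ≠ RHS, this pair disproves the claim.

Answer: Yes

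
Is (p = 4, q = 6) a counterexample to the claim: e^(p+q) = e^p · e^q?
No

Substituting p = 4, q = 6:
LHS = e^(4+6) = e^10 ≈ 22026.5
RHS = e^4 · e^6 = e^10 ≈ 22026.5

The sides agree, so this pair does not disprove the claim.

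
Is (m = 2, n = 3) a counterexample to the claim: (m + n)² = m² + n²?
Substituting m = 2, n = 3:
LHS = (2 + 3)² = 25
RHS = 2² + 3² = 13

Since LHS ≠ RHS, this pair disproves the claim.

Answer: Yes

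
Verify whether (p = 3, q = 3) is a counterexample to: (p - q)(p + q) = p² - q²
Substituting p = 3, q = 3:
LHS = (3 - 3)(3 + 3) = 0
RHS = 3² - 3² = 0

The sides agree, so this pair does not disprove the claim.

Answer: No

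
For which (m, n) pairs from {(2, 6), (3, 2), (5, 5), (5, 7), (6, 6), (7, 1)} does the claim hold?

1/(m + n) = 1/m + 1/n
Testing each pair:
(2, 6): LHS = 1/8, RHS = 2/3 → fails
(3, 2): LHS = 1/5, RHS = 5/6 → fails
(5, 5): LHS = 1/10, RHS = 2/5 → fails
(5, 7): LHS = 1/12, RHS = 12/35 → fails
(6, 6): LHS = 1/12, RHS = 1/3 → fails
(7, 1): LHS = 1/8, RHS = 8/7 → fails

No pair satisfies the claim.

Answer: None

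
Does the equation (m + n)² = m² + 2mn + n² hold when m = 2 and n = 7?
Substituting m = 2, n = 7:

LHS = (2 + 7)² = 81
RHS = 2² + 2·2·7 + 7² = 81

LHS = RHS, so the equation holds at this point.

Answer: Holds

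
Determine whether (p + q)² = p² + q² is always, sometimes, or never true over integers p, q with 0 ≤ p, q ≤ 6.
It holds at (p, q) = (0, 1) (both sides equal 1), but fails at (p, q) = (1, 2) (LHS = 9, RHS = 5).

Answer: Sometimes true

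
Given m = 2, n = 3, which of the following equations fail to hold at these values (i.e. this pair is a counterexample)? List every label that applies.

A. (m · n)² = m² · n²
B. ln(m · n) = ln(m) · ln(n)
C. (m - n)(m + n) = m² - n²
Evaluating each claim at the given values:
A. LHS = 36, RHS = 36 → holds here (LHS = RHS)
B. LHS = ln(6) ≈ 1.792, RHS = ln(2)·ln(3) ≈ 0.7615 → fails here (LHS ≠ RHS)
C. LHS = -5, RHS = -5 → holds here (LHS = RHS)

Answer: B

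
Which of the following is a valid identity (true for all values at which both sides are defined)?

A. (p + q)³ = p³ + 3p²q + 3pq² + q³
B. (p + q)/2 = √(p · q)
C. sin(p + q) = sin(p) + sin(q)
A

A: holds — e.g. at (4, 6), both sides equal 1000.
B: fails at (6, 7) — LHS = 13/2, RHS = √(42) ≈ 6.481.
C: fails at (4, 4) — LHS = sin(8) ≈ 0.9894, RHS = 2·sin(4) ≈ -1.514.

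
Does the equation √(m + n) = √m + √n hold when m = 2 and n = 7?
Fails

Substituting m = 2, n = 7:

LHS = √(2 + 7) = 3
RHS = √2 + √7 = √(2) + √(7) ≈ 4.06

LHS ≠ RHS, so the equation does not hold at this point.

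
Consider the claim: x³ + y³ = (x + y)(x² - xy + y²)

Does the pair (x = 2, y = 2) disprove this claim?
Substituting x = 2, y = 2:
LHS = 2³ + 2³ = 16
RHS = (2 + 2)(2² - 2·2 + 2²) = 16

The sides agree, so this pair does not disprove the claim.

Answer: No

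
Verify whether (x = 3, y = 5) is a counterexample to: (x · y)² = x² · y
Yes

Substituting x = 3, y = 5:
LHS = (3 · 5)² = 225
RHS = 3² · 5 = 45

Since LHS ≠ RHS, this pair disproves the claim.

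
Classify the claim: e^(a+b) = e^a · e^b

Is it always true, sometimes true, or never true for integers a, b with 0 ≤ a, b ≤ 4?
Always true

The identity holds for every pair in the range. For instance at (a, b) = (0, 1): both sides equal e ≈ 2.718.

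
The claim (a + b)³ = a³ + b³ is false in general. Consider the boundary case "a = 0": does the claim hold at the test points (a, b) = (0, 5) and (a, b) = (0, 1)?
Yes, holds at both test points

At (0, 5): LHS = 125, RHS = 125 → equal
At (0, 1): LHS = 1, RHS = 1 → equal

So the claim does hold at both of these boundary points, even though it is not an identity.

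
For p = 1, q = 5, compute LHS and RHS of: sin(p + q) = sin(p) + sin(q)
LHS = sin(1 + 5) = sin(6) ≈ -0.2794
RHS = sin(1) + sin(5) ≈ -0.1175

LHS ≠ RHS (they differ by about 0.162), so the equation does not hold here.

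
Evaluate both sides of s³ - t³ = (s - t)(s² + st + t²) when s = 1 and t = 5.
LHS = 1³ - 5³ = -124
RHS = (1 - 5)(1² + 1·5 + 5²) = -124

LHS = RHS: the two sides agree.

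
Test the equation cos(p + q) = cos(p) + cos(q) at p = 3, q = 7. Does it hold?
Fails

Substituting p = 3, q = 7:

LHS = cos(3 + 7) = cos(10) ≈ -0.8391
RHS = cos(3) + cos(7) ≈ -0.2361

LHS ≠ RHS, so the equation does not hold at this point.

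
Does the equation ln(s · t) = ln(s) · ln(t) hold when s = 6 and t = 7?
Fails

Substituting s = 6, t = 7:

LHS = ln(6 · 7) = ln(42) ≈ 3.738
RHS = ln(6) · ln(7) ≈ 3.487

LHS ≠ RHS, so the equation does not hold at this point.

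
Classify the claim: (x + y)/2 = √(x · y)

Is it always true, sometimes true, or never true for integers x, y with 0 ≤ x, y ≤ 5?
Sometimes true

It holds at (x, y) = (0, 0) (both sides equal 0), but fails at (x, y) = (5, 3) (LHS = 4, RHS = √(15) ≈ 3.873).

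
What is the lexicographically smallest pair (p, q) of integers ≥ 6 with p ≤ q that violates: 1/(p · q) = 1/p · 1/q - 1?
(p, q) = (6, 6)

Substituting (6, 6) into the claim:
LHS = 1/(6 · 6) = 1/36
RHS = 1/6 · 1/6 - 1 = -35/36

Since LHS ≠ RHS, this pair disproves the claim, and no lexicographically smaller pair (p ≤ q, integers ≥ 6) does.

For instance (8, 10) is also a counterexample (LHS = 1/80, RHS = -79/80), but it's lexicographically larger.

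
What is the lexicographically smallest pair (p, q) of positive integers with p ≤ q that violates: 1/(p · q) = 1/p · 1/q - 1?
(p, q) = (1, 1)

Substituting (1, 1) into the claim:
LHS = 1/(1 · 1) = 1
RHS = 1/1 · 1/1 - 1 = 0

Since LHS ≠ RHS, this pair disproves the claim, and no lexicographically smaller pair (p ≤ q, positive integers) does.

For instance (2, 3) is also a counterexample (LHS = 1/6, RHS = -5/6), but it's lexicographically larger.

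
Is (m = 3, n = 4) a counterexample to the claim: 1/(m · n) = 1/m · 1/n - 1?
Yes

Substituting m = 3, n = 4:
LHS = 1/(3 · 4) = 1/12
RHS = 1/3 · 1/4 - 1 = -11/12

Since LHS ≠ RHS, this pair disproves the claim.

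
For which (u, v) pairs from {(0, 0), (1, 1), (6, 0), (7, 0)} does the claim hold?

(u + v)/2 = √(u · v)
Testing each pair:
(0, 0): LHS = 0, RHS = 0 → holds
(1, 1): LHS = 1, RHS = 1 → holds
(6, 0): LHS = 3, RHS = 0 → fails
(7, 0): LHS = 7/2, RHS = 0 → fails

2 of 4 pairs satisfy the claim.

Answer: (0, 0), (1, 1)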